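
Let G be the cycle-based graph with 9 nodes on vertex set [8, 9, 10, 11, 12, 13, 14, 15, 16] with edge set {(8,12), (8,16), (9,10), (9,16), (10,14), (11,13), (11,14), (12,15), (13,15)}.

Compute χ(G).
Clique number ω(G) = 2 (lower bound: χ ≥ ω).
Odd cycle [14, 11, 13, 15, 12, 8, 16, 9, 10] needs 3 colors (χ ≥ 3).
The coloring below uses 3 colors, so χ(G) = 3.
A valid 3-coloring: color 1: [9, 12, 13, 14]; color 2: [8, 10, 11, 15]; color 3: [16].

χ(G) = 3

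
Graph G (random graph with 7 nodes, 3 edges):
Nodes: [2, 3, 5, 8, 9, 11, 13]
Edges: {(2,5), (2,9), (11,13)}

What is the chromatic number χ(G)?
Clique number ω(G) = 2 (lower bound: χ ≥ ω).
The graph is bipartite (no odd cycle), so 2 colors suffice: χ(G) = 2.
A valid 2-coloring: color 1: [2, 3, 8, 11]; color 2: [5, 9, 13].

χ(G) = 2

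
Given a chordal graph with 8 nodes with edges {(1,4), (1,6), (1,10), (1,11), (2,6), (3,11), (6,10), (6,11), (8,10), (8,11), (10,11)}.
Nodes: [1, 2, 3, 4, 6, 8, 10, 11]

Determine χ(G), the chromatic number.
Clique number ω(G) = 4 (lower bound: χ ≥ ω).
The clique on [1, 6, 10, 11] has size 4, forcing χ ≥ 4, and the coloring below uses 4 colors, so χ(G) = 4.
A valid 4-coloring: color 1: [2, 4, 11]; color 2: [3, 10]; color 3: [1, 8]; color 4: [6].

χ(G) = 4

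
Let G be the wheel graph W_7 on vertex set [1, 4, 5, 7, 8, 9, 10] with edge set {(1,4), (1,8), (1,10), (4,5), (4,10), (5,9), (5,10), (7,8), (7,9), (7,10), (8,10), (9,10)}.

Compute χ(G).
Clique number ω(G) = 3 (lower bound: χ ≥ ω).
The clique on [1, 8, 10] has size 3, forcing χ ≥ 3, and the coloring below uses 3 colors, so χ(G) = 3.
A valid 3-coloring: color 1: [10]; color 2: [4, 8, 9]; color 3: [1, 5, 7].

χ(G) = 3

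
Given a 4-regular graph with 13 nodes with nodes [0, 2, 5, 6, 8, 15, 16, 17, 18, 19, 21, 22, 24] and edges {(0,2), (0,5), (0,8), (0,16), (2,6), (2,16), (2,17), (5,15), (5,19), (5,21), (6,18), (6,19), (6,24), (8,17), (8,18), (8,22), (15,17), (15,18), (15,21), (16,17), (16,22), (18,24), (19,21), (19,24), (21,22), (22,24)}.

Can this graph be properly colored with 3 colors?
Suppose a proper 3-coloring c exists. The clique [0, 2, 16] takes 3 distinct colors; by symmetry let c(0) = 1, c(2) = 2, c(16) = 3.
- Vertex 17: neighbors [2, 16] already have colors [2, 3] ⇒ c(17) = 1.
- Vertex 5: neighbors [0] already have colors [1]; try each remaining color.
- Case c(5) = 2:
  - Vertex 15: neighbors [17, 5] already have colors [1, 2] ⇒ c(15) = 3.
  - Vertex 21: neighbors [5, 15] already have colors [2, 3] ⇒ c(21) = 1.
  - Vertex 19: neighbors [21, 5] already have colors [1, 2] ⇒ c(19) = 3.
  - Vertex 6: neighbors [2, 19] already have colors [2, 3] ⇒ c(6) = 1.
  - Vertex 18: neighbors [6, 15] already have colors [1, 3] ⇒ c(18) = 2.
  - Vertex 24: neighbors [6, 18, 19] already have colors [1, 2, 3] — all 3 colors blocked. Contradiction.
- Case c(5) = 3:
  - Vertex 15: neighbors [17, 5] already have colors [1, 3] ⇒ c(15) = 2.
  - Vertex 21: neighbors [15, 5] already have colors [2, 3] ⇒ c(21) = 1.
  - Vertex 19: neighbors [21, 5] already have colors [1, 3] ⇒ c(19) = 2.
  - Vertex 22: neighbors [21, 16] already have colors [1, 3] ⇒ c(22) = 2.
  - Vertex 8: neighbors [0, 22] already have colors [1, 2] ⇒ c(8) = 3.
  - Vertex 18: neighbors [15, 8] already have colors [2, 3] ⇒ c(18) = 1.
  - Vertex 6: neighbors [18, 2] already have colors [1, 2] ⇒ c(6) = 3.
  - Vertex 24: neighbors [18, 19, 6] already have colors [1, 2, 3] — all 3 colors blocked. Contradiction.
Every case ends in a contradiction, so G has no proper 3-coloring (χ ≥ 4).

No, G is not 3-colorable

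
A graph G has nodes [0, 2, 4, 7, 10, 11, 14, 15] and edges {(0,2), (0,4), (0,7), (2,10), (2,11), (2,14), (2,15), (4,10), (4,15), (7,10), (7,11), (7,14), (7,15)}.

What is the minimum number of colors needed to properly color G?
χ(G) = 2

Clique number ω(G) = 2 (lower bound: χ ≥ ω).
The graph is bipartite (no odd cycle), so 2 colors suffice: χ(G) = 2.
A valid 2-coloring: color 1: [2, 4, 7]; color 2: [0, 10, 11, 14, 15].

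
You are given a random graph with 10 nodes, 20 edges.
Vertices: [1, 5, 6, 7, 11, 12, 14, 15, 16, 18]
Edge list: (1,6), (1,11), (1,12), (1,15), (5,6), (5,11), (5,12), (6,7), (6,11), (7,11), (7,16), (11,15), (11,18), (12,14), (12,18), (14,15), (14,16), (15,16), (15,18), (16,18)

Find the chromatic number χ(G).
Clique number ω(G) = 3 (lower bound: χ ≥ ω).
The clique on [15, 16, 18] has size 3, forcing χ ≥ 3, and the coloring below uses 3 colors, so χ(G) = 3.
A valid 3-coloring: color 1: [11, 12, 16]; color 2: [6, 15]; color 3: [1, 5, 7, 14, 18].

χ(G) = 3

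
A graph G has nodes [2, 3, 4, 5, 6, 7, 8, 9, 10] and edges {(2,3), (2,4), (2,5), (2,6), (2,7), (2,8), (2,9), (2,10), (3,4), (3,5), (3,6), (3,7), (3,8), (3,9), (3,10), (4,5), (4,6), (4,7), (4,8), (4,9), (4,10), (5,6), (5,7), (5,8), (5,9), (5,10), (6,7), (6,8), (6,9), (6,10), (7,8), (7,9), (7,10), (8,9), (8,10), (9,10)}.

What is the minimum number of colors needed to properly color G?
Clique number ω(G) = 9 (lower bound: χ ≥ ω).
The clique on [2, 3, 4, 5, 6, 7, 8, 9, 10] has size 9, forcing χ ≥ 9, and the coloring below uses 9 colors, so χ(G) = 9.
A valid 9-coloring: color 1: [4]; color 2: [7]; color 3: [8]; color 4: [9]; color 5: [3]; color 6: [10]; color 7: [2]; color 8: [6]; color 9: [5].

χ(G) = 9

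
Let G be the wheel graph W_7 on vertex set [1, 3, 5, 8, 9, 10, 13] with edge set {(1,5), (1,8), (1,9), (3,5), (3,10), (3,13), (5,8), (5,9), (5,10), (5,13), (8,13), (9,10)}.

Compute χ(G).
Clique number ω(G) = 3 (lower bound: χ ≥ ω).
The clique on [1, 5, 8] has size 3, forcing χ ≥ 3, and the coloring below uses 3 colors, so χ(G) = 3.
A valid 3-coloring: color 1: [5]; color 2: [3, 8, 9]; color 3: [1, 10, 13].

χ(G) = 3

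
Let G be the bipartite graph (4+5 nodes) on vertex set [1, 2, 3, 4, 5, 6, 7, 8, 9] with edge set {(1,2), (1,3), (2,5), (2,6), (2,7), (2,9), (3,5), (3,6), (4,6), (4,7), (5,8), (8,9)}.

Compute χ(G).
χ(G) = 2

Clique number ω(G) = 2 (lower bound: χ ≥ ω).
The graph is bipartite (no odd cycle), so 2 colors suffice: χ(G) = 2.
A valid 2-coloring: color 1: [2, 3, 4, 8]; color 2: [1, 5, 6, 7, 9].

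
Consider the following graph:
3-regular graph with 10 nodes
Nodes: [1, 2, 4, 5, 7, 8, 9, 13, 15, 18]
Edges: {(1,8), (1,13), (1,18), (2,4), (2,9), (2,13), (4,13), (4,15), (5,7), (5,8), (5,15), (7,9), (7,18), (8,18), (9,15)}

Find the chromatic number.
χ(G) = 3

Clique number ω(G) = 3 (lower bound: χ ≥ ω).
The clique on [1, 8, 18] has size 3, forcing χ ≥ 3, and the coloring below uses 3 colors, so χ(G) = 3.
A valid 3-coloring: color 1: [1, 2, 7, 15]; color 2: [5, 9, 13, 18]; color 3: [4, 8].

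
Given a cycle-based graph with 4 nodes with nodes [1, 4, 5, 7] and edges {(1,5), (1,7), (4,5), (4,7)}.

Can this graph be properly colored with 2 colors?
Yes, G is 2-colorable

A valid 2-coloring: color 1: [1, 4]; color 2: [5, 7].
(χ(G) = 2 ≤ 2.)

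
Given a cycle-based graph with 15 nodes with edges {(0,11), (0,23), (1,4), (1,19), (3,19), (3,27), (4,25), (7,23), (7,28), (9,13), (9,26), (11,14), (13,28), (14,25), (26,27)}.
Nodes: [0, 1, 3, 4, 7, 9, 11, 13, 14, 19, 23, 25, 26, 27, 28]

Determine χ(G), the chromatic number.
Clique number ω(G) = 2 (lower bound: χ ≥ ω).
Odd cycle [13, 28, 7, 23, 0, 11, 14, 25, 4, 1, 19, 3, 27, 26, 9] needs 3 colors (χ ≥ 3).
The coloring below uses 3 colors, so χ(G) = 3.
A valid 3-coloring: color 1: [0, 4, 7, 13, 14, 19, 26]; color 2: [1, 3, 9, 11, 23, 25, 28]; color 3: [27].

χ(G) = 3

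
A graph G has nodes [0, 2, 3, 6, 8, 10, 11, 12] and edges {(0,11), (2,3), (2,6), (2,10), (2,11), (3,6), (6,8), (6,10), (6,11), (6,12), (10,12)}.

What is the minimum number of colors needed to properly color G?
Clique number ω(G) = 3 (lower bound: χ ≥ ω).
The clique on [2, 3, 6] has size 3, forcing χ ≥ 3, and the coloring below uses 3 colors, so χ(G) = 3.
A valid 3-coloring: color 1: [0, 6]; color 2: [2, 8, 12]; color 3: [3, 10, 11].

χ(G) = 3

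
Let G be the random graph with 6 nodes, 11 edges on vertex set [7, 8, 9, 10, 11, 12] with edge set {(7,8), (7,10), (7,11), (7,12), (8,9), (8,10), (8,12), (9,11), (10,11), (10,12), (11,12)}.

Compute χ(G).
χ(G) = 4

Clique number ω(G) = 4 (lower bound: χ ≥ ω).
The clique on [7, 8, 10, 12] has size 4, forcing χ ≥ 4, and the coloring below uses 4 colors, so χ(G) = 4.
A valid 4-coloring: color 1: [9, 10]; color 2: [7]; color 3: [8, 11]; color 4: [12].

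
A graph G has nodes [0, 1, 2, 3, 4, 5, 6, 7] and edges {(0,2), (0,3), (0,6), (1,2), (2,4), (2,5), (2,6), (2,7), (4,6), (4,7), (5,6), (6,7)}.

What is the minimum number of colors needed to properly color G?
χ(G) = 4

Clique number ω(G) = 4 (lower bound: χ ≥ ω).
The clique on [2, 4, 6, 7] has size 4, forcing χ ≥ 4, and the coloring below uses 4 colors, so χ(G) = 4.
A valid 4-coloring: color 1: [2, 3]; color 2: [1, 6]; color 3: [0, 4, 5]; color 4: [7].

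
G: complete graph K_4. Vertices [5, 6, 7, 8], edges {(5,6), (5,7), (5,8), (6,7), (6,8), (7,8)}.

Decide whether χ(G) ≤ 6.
Yes, G is 6-colorable

A valid 6-coloring: color 1: [7]; color 2: [6]; color 3: [5]; color 4: [8].
(χ(G) = 4 ≤ 6.)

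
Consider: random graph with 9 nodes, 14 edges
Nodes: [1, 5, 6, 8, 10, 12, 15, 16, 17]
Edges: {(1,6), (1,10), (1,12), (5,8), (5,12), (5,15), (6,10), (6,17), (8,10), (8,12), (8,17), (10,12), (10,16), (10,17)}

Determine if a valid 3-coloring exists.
Odd cycle [8, 12, 1, 6, 17] needs 3 colors (χ ≥ 3).
Vertex 10 is adjacent to every vertex of [1, 6, 8, 12, 17], which already need 3 colors among themselves, so 10 needs a new color (χ ≥ 4).
Hence χ(G) ≥ 4 > 3, so no proper 3-coloring exists.

No, G is not 3-colorable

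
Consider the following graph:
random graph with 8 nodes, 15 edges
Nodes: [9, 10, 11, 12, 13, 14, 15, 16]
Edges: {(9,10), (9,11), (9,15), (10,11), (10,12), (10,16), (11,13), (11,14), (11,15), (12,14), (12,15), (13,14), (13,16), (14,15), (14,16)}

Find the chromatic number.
χ(G) = 3

Clique number ω(G) = 3 (lower bound: χ ≥ ω).
The clique on [13, 14, 16] has size 3, forcing χ ≥ 3, and the coloring below uses 3 colors, so χ(G) = 3.
A valid 3-coloring: color 1: [11, 12, 16]; color 2: [9, 14]; color 3: [10, 13, 15].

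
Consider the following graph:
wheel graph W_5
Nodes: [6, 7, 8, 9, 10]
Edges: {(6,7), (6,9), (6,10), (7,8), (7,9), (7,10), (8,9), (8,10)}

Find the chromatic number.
Clique number ω(G) = 3 (lower bound: χ ≥ ω).
The clique on [7, 8, 9] has size 3, forcing χ ≥ 3, and the coloring below uses 3 colors, so χ(G) = 3.
A valid 3-coloring: color 1: [7]; color 2: [9, 10]; color 3: [6, 8].

χ(G) = 3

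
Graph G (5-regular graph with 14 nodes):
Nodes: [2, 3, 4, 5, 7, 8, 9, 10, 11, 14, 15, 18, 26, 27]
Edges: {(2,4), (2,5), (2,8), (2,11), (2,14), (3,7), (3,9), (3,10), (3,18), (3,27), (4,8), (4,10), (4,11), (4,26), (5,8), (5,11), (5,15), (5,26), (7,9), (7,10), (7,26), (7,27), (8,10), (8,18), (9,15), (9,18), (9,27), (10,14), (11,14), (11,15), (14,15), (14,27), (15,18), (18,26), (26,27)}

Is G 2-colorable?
The clique on vertices [3, 7, 9, 27] has size 4 > 2, so it alone needs 4 colors.

No, G is not 2-colorable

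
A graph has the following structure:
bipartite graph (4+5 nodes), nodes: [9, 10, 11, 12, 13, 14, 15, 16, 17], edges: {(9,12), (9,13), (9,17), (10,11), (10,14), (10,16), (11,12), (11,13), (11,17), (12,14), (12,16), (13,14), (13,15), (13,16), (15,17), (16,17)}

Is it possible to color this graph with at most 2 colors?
A valid 2-coloring: color 1: [10, 12, 13, 17]; color 2: [9, 11, 14, 15, 16].
(χ(G) = 2 ≤ 2.)

Yes, G is 2-colorable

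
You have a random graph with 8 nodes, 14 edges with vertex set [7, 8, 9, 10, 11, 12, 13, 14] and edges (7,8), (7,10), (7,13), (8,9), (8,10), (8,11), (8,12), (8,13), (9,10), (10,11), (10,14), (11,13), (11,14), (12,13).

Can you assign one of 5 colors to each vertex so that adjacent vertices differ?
Yes, G is 5-colorable

A valid 5-coloring: color 1: [8, 14]; color 2: [10, 13]; color 3: [7, 9, 11, 12].
(χ(G) = 3 ≤ 5.)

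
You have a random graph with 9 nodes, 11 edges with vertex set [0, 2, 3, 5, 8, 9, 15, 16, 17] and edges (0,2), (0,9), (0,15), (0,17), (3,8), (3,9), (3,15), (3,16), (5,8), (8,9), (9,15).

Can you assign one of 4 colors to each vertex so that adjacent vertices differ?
Yes, G is 4-colorable

A valid 4-coloring: color 1: [0, 3, 5]; color 2: [2, 9, 16, 17]; color 3: [8, 15].
(χ(G) = 3 ≤ 4.)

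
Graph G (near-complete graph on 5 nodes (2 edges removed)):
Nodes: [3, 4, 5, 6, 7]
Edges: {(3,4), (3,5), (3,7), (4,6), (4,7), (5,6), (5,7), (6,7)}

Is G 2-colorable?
The clique on vertices [3, 4, 7] has size 3 > 2, so it alone needs 3 colors.

No, G is not 2-colorable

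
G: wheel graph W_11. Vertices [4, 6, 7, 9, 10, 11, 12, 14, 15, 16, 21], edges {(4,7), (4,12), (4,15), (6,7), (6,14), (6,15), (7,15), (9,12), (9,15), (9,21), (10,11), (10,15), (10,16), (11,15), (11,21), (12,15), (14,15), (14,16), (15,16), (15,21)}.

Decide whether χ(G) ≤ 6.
A valid 6-coloring: color 1: [15]; color 2: [7, 10, 12, 14, 21]; color 3: [4, 6, 9, 11, 16].
(χ(G) = 3 ≤ 6.)

Yes, G is 6-colorable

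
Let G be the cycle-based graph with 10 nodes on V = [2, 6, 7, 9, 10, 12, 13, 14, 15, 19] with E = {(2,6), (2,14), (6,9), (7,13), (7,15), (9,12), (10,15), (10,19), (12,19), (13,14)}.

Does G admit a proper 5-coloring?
Yes, G is 5-colorable

A valid 5-coloring: color 1: [2, 9, 13, 15, 19]; color 2: [6, 7, 10, 12, 14].
(χ(G) = 2 ≤ 5.)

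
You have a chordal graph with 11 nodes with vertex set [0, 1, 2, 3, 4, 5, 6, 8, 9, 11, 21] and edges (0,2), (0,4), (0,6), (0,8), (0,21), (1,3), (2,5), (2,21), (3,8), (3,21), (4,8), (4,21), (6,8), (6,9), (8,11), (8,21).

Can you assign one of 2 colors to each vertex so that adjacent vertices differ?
The clique on vertices [0, 4, 8, 21] has size 4 > 2, so it alone needs 4 colors.

No, G is not 2-colorable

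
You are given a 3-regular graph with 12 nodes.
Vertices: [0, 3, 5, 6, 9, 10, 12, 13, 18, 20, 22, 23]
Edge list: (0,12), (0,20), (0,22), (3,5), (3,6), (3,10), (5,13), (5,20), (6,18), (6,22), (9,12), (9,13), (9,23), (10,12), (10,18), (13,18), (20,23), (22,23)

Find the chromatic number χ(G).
χ(G) = 3

Clique number ω(G) = 2 (lower bound: χ ≥ ω).
Odd cycle [5, 13, 9, 23, 20] needs 3 colors (χ ≥ 3).
The coloring below uses 3 colors, so χ(G) = 3.
A valid 3-coloring: color 1: [6, 12, 13, 23]; color 2: [3, 9, 18, 20, 22]; color 3: [0, 5, 10].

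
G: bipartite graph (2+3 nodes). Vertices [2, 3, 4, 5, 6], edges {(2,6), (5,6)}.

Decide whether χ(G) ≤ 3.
Yes, G is 3-colorable

A valid 3-coloring: color 1: [3, 4, 6]; color 2: [2, 5].
(χ(G) = 2 ≤ 3.)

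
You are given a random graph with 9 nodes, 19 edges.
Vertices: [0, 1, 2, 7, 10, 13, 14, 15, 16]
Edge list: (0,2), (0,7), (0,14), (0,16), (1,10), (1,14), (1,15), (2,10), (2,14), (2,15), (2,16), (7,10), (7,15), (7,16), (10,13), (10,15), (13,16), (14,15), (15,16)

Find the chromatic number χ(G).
Clique number ω(G) = 3 (lower bound: χ ≥ ω).
The clique on [0, 2, 16] has size 3, forcing χ ≥ 3, and the coloring below uses 3 colors, so χ(G) = 3.
A valid 3-coloring: color 1: [0, 13, 15]; color 2: [10, 14, 16]; color 3: [1, 2, 7].

χ(G) = 3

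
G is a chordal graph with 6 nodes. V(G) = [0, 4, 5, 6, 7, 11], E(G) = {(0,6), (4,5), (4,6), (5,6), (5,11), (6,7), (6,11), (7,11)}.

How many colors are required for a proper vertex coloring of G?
Clique number ω(G) = 3 (lower bound: χ ≥ ω).
The clique on [5, 6, 11] has size 3, forcing χ ≥ 3, and the coloring below uses 3 colors, so χ(G) = 3.
A valid 3-coloring: color 1: [6]; color 2: [0, 5, 7]; color 3: [4, 11].

χ(G) = 3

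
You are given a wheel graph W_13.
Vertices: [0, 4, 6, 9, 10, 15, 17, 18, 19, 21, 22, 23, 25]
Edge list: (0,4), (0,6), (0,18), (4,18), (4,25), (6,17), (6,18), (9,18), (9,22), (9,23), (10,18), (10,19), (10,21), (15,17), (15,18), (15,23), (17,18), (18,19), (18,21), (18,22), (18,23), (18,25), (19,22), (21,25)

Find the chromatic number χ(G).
Clique number ω(G) = 3 (lower bound: χ ≥ ω).
The clique on [0, 4, 18] has size 3, forcing χ ≥ 3, and the coloring below uses 3 colors, so χ(G) = 3.
A valid 3-coloring: color 1: [18]; color 2: [0, 10, 17, 22, 23, 25]; color 3: [4, 6, 9, 15, 19, 21].

χ(G) = 3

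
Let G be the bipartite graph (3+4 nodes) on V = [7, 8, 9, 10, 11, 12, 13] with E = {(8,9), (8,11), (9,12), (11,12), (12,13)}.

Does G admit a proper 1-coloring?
No, G is not 1-colorable

Edge (8,9) forces its endpoints to differ, so 1 color is not enough.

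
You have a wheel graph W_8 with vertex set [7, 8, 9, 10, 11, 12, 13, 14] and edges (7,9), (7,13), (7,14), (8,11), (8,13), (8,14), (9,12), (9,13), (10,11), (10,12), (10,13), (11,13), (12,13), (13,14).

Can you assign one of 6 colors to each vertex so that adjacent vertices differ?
A valid 6-coloring: color 1: [13]; color 2: [7, 8, 12]; color 3: [9, 11, 14]; color 4: [10].
(χ(G) = 4 ≤ 6.)

Yes, G is 6-colorable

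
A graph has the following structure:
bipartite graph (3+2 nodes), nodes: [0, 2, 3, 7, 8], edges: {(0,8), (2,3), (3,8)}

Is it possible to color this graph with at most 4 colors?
A valid 4-coloring: color 1: [2, 7, 8]; color 2: [0, 3].
(χ(G) = 2 ≤ 4.)

Yes, G is 4-colorable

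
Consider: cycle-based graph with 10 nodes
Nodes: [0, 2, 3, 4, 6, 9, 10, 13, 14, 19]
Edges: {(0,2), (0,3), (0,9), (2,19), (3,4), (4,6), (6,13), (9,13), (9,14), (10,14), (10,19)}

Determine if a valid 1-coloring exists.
Edge (0,9) forces its endpoints to differ, so 1 color is not enough.

No, G is not 1-colorable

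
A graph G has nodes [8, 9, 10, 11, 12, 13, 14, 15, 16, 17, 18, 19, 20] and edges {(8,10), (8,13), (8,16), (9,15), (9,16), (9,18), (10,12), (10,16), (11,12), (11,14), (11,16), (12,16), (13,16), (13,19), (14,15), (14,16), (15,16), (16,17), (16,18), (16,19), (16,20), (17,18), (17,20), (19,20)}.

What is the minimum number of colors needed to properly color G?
χ(G) = 3

Clique number ω(G) = 3 (lower bound: χ ≥ ω).
The clique on [8, 10, 16] has size 3, forcing χ ≥ 3, and the coloring below uses 3 colors, so χ(G) = 3.
A valid 3-coloring: color 1: [16]; color 2: [8, 9, 12, 14, 17, 19]; color 3: [10, 11, 13, 15, 18, 20].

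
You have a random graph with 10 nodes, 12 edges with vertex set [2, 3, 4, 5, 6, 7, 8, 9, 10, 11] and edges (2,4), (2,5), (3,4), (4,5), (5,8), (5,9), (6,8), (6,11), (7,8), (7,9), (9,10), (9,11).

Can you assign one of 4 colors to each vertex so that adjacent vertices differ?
Yes, G is 4-colorable

A valid 4-coloring: color 1: [4, 8, 9]; color 2: [3, 5, 6, 7, 10]; color 3: [2, 11].
(χ(G) = 3 ≤ 4.)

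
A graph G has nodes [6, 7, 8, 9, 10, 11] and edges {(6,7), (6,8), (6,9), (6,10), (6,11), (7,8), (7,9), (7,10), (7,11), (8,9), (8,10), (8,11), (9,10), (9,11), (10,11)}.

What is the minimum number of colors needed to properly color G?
Clique number ω(G) = 6 (lower bound: χ ≥ ω).
The clique on [6, 7, 8, 9, 10, 11] has size 6, forcing χ ≥ 6, and the coloring below uses 6 colors, so χ(G) = 6.
A valid 6-coloring: color 1: [10]; color 2: [8]; color 3: [7]; color 4: [11]; color 5: [9]; color 6: [6].

χ(G) = 6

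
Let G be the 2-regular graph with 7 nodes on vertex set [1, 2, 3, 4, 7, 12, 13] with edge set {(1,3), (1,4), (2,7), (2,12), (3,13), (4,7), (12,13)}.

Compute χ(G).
Clique number ω(G) = 2 (lower bound: χ ≥ ω).
Odd cycle [12, 2, 7, 4, 1, 3, 13] needs 3 colors (χ ≥ 3).
The coloring below uses 3 colors, so χ(G) = 3.
A valid 3-coloring: color 1: [3, 7, 12]; color 2: [2, 4, 13]; color 3: [1].

χ(G) = 3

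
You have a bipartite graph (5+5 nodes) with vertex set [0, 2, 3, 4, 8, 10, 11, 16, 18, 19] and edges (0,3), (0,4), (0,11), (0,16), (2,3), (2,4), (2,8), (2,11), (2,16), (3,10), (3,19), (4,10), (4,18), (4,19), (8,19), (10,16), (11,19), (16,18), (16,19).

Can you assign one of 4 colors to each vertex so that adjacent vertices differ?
Yes, G is 4-colorable

A valid 4-coloring: color 1: [3, 4, 8, 11, 16]; color 2: [0, 2, 10, 18, 19].
(χ(G) = 2 ≤ 4.)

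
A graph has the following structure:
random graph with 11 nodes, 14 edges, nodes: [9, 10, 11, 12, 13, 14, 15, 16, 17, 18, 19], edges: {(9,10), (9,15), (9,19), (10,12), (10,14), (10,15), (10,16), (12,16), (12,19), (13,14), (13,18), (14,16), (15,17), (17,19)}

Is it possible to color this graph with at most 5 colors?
Yes, G is 5-colorable

A valid 5-coloring: color 1: [10, 11, 13, 19]; color 2: [12, 14, 15, 18]; color 3: [9, 16, 17].
(χ(G) = 3 ≤ 5.)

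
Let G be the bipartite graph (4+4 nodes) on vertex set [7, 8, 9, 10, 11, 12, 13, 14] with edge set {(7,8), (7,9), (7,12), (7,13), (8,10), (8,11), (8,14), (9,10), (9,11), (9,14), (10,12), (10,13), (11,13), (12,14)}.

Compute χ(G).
Clique number ω(G) = 2 (lower bound: χ ≥ ω).
The graph is bipartite (no odd cycle), so 2 colors suffice: χ(G) = 2.
A valid 2-coloring: color 1: [8, 9, 12, 13]; color 2: [7, 10, 11, 14].

χ(G) = 2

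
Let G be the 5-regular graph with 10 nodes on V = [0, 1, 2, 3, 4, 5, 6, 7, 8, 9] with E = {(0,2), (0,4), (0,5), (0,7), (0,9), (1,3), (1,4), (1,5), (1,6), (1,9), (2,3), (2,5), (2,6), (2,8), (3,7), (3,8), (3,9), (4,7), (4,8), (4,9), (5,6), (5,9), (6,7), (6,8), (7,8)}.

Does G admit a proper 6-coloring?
Yes, G is 6-colorable

A valid 6-coloring: color 1: [1, 2, 7]; color 2: [5, 8]; color 3: [3, 4, 6]; color 4: [0]; color 5: [9].
(χ(G) = 4 ≤ 6.)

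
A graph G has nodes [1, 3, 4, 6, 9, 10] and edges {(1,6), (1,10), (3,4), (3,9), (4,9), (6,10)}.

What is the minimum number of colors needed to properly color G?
Clique number ω(G) = 3 (lower bound: χ ≥ ω).
The clique on [1, 6, 10] has size 3, forcing χ ≥ 3, and the coloring below uses 3 colors, so χ(G) = 3.
A valid 3-coloring: color 1: [3, 10]; color 2: [6, 9]; color 3: [1, 4].

χ(G) = 3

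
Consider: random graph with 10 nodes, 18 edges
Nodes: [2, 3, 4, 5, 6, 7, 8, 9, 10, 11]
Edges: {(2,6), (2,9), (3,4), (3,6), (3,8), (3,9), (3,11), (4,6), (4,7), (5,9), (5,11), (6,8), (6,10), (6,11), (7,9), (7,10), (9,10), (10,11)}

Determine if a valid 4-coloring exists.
A valid 4-coloring: color 1: [5, 6, 7]; color 2: [2, 3, 10]; color 3: [4, 8, 9, 11].
(χ(G) = 3 ≤ 4.)

Yes, G is 4-colorable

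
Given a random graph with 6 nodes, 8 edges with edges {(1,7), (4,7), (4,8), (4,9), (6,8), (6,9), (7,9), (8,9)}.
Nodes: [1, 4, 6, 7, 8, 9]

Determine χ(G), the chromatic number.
Clique number ω(G) = 3 (lower bound: χ ≥ ω).
The clique on [4, 8, 9] has size 3, forcing χ ≥ 3, and the coloring below uses 3 colors, so χ(G) = 3.
A valid 3-coloring: color 1: [1, 9]; color 2: [7, 8]; color 3: [4, 6].

χ(G) = 3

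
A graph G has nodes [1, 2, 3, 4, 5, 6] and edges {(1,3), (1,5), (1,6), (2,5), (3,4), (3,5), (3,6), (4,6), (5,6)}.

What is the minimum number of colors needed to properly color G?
Clique number ω(G) = 4 (lower bound: χ ≥ ω).
The clique on [1, 3, 5, 6] has size 4, forcing χ ≥ 4, and the coloring below uses 4 colors, so χ(G) = 4.
A valid 4-coloring: color 1: [2, 3]; color 2: [4, 5]; color 3: [6]; color 4: [1].

χ(G) = 4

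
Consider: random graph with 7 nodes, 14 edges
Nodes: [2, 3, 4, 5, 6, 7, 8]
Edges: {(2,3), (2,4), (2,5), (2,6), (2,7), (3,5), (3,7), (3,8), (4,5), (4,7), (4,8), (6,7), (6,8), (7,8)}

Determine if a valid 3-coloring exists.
Yes, G is 3-colorable

A valid 3-coloring: color 1: [2, 8]; color 2: [5, 7]; color 3: [3, 4, 6].
(χ(G) = 3 ≤ 3.)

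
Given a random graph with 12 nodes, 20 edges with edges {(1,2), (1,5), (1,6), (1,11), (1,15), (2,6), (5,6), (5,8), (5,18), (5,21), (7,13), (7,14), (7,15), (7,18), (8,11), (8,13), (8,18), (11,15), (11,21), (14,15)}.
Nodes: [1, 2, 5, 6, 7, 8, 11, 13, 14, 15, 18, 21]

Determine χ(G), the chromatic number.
Clique number ω(G) = 3 (lower bound: χ ≥ ω).
The clique on [1, 11, 15] has size 3, forcing χ ≥ 3, and the coloring below uses 3 colors, so χ(G) = 3.
A valid 3-coloring: color 1: [1, 7, 8, 21]; color 2: [2, 5, 13, 15]; color 3: [6, 11, 14, 18].

χ(G) = 3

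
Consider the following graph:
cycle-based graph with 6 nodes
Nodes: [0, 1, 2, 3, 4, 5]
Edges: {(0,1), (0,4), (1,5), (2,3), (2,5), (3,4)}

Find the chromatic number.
Clique number ω(G) = 2 (lower bound: χ ≥ ω).
The graph is bipartite (no odd cycle), so 2 colors suffice: χ(G) = 2.
A valid 2-coloring: color 1: [0, 3, 5]; color 2: [1, 2, 4].

χ(G) = 2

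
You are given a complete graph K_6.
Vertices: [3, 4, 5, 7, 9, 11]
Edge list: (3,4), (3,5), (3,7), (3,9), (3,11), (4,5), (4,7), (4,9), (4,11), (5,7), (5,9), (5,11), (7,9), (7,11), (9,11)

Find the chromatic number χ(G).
χ(G) = 6

Clique number ω(G) = 6 (lower bound: χ ≥ ω).
The clique on [3, 4, 5, 7, 9, 11] has size 6, forcing χ ≥ 6, and the coloring below uses 6 colors, so χ(G) = 6.
A valid 6-coloring: color 1: [11]; color 2: [3]; color 3: [9]; color 4: [4]; color 5: [5]; color 6: [7].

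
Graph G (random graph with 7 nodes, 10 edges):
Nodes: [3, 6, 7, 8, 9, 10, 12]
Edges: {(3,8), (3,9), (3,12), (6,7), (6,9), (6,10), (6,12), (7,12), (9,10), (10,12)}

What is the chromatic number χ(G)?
Clique number ω(G) = 3 (lower bound: χ ≥ ω).
The clique on [6, 9, 10] has size 3, forcing χ ≥ 3, and the coloring below uses 3 colors, so χ(G) = 3.
A valid 3-coloring: color 1: [3, 6]; color 2: [8, 9, 12]; color 3: [7, 10].

χ(G) = 3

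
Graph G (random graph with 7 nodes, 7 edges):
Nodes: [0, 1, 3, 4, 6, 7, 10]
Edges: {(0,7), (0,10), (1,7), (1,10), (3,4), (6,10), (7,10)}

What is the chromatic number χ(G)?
χ(G) = 3

Clique number ω(G) = 3 (lower bound: χ ≥ ω).
The clique on [0, 7, 10] has size 3, forcing χ ≥ 3, and the coloring below uses 3 colors, so χ(G) = 3.
A valid 3-coloring: color 1: [3, 10]; color 2: [4, 6, 7]; color 3: [0, 1].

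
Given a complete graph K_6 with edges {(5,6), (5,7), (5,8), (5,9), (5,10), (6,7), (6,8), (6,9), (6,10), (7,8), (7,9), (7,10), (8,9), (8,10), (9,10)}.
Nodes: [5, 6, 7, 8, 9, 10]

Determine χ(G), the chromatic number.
χ(G) = 6

Clique number ω(G) = 6 (lower bound: χ ≥ ω).
The clique on [5, 6, 7, 8, 9, 10] has size 6, forcing χ ≥ 6, and the coloring below uses 6 colors, so χ(G) = 6.
A valid 6-coloring: color 1: [8]; color 2: [6]; color 3: [9]; color 4: [7]; color 5: [10]; color 6: [5].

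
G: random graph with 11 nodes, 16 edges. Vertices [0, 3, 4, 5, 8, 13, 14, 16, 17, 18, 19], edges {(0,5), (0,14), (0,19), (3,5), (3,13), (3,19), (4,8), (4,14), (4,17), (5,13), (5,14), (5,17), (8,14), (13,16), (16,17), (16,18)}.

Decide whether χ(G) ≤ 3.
Yes, G is 3-colorable

A valid 3-coloring: color 1: [5, 8, 16, 19]; color 2: [3, 14, 17, 18]; color 3: [0, 4, 13].
(χ(G) = 3 ≤ 3.)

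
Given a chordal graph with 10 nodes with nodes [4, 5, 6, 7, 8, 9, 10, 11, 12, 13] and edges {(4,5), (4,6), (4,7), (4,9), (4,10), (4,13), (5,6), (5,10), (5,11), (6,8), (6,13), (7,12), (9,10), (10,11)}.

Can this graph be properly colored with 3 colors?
Yes, G is 3-colorable

A valid 3-coloring: color 1: [4, 8, 11, 12]; color 2: [5, 7, 9, 13]; color 3: [6, 10].
(χ(G) = 3 ≤ 3.)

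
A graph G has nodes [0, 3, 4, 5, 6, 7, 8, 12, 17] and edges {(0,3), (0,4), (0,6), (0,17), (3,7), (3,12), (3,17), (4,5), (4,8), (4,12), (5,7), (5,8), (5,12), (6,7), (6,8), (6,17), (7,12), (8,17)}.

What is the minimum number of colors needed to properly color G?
Clique number ω(G) = 3 (lower bound: χ ≥ ω).
The clique on [0, 3, 17] has size 3, forcing χ ≥ 3, and the coloring below uses 3 colors, so χ(G) = 3.
A valid 3-coloring: color 1: [0, 8, 12]; color 2: [4, 7, 17]; color 3: [3, 5, 6].

χ(G) = 3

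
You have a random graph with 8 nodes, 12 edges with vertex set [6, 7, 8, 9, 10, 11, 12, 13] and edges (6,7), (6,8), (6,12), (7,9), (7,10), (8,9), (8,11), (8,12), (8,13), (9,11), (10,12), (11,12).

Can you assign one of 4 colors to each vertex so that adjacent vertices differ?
A valid 4-coloring: color 1: [7, 8]; color 2: [9, 12, 13]; color 3: [6, 10, 11].
(χ(G) = 3 ≤ 4.)

Yes, G is 4-colorable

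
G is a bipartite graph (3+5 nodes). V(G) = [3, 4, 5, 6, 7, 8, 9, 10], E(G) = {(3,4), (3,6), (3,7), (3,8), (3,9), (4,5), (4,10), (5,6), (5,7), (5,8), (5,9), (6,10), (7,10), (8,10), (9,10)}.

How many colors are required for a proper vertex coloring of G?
Clique number ω(G) = 2 (lower bound: χ ≥ ω).
The graph is bipartite (no odd cycle), so 2 colors suffice: χ(G) = 2.
A valid 2-coloring: color 1: [3, 5, 10]; color 2: [4, 6, 7, 8, 9].

χ(G) = 2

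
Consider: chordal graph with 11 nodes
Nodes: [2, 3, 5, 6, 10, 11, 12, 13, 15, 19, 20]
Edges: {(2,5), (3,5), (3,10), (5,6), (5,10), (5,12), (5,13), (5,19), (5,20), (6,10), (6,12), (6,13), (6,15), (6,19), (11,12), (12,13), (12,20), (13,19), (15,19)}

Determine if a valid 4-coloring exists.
Yes, G is 4-colorable

A valid 4-coloring: color 1: [5, 11, 15]; color 2: [2, 3, 6, 20]; color 3: [10, 12, 19]; color 4: [13].
(χ(G) = 4 ≤ 4.)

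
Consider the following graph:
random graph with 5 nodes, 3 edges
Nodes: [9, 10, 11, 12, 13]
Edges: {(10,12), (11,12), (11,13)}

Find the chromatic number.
Clique number ω(G) = 2 (lower bound: χ ≥ ω).
The graph is bipartite (no odd cycle), so 2 colors suffice: χ(G) = 2.
A valid 2-coloring: color 1: [9, 12, 13]; color 2: [10, 11].

χ(G) = 2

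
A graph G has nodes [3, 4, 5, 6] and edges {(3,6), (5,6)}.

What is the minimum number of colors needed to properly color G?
Clique number ω(G) = 2 (lower bound: χ ≥ ω).
The graph is bipartite (no odd cycle), so 2 colors suffice: χ(G) = 2.
A valid 2-coloring: color 1: [4, 6]; color 2: [3, 5].

χ(G) = 2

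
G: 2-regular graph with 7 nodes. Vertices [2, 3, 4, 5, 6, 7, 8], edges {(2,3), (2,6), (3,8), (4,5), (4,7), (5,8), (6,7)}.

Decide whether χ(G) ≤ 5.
Yes, G is 5-colorable

A valid 5-coloring: color 1: [3, 4, 6]; color 2: [2, 7, 8]; color 3: [5].
(χ(G) = 3 ≤ 5.)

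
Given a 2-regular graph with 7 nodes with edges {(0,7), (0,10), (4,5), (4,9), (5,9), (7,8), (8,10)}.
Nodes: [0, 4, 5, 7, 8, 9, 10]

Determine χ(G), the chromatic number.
χ(G) = 3

Clique number ω(G) = 3 (lower bound: χ ≥ ω).
The clique on [4, 5, 9] has size 3, forcing χ ≥ 3, and the coloring below uses 3 colors, so χ(G) = 3.
A valid 3-coloring: color 1: [0, 4, 8]; color 2: [7, 9, 10]; color 3: [5].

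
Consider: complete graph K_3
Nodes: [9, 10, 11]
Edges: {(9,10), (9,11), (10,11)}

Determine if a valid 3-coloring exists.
Yes, G is 3-colorable

A valid 3-coloring: color 1: [10]; color 2: [11]; color 3: [9].
(χ(G) = 3 ≤ 3.)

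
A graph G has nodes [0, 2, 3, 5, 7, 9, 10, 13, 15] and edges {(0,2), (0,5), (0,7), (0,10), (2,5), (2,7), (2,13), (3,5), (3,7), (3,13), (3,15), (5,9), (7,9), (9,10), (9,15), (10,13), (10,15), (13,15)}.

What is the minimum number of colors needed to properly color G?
Clique number ω(G) = 3 (lower bound: χ ≥ ω).
The clique on [0, 2, 5] has size 3, forcing χ ≥ 3, and the coloring below uses 3 colors, so χ(G) = 3.
A valid 3-coloring: color 1: [5, 7, 15]; color 2: [2, 3, 10]; color 3: [0, 9, 13].

χ(G) = 3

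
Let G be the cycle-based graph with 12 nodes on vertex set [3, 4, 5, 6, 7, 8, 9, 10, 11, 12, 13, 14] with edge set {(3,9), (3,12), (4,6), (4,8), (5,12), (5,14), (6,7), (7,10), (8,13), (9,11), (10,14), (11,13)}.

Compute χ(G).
Clique number ω(G) = 2 (lower bound: χ ≥ ω).
The graph is bipartite (no odd cycle), so 2 colors suffice: χ(G) = 2.
A valid 2-coloring: color 1: [3, 5, 6, 8, 10, 11]; color 2: [4, 7, 9, 12, 13, 14].

χ(G) = 2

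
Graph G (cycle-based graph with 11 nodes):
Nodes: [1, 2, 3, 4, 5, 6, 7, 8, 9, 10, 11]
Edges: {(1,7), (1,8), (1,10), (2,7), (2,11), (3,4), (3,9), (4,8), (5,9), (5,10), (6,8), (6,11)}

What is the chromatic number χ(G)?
χ(G) = 3

Clique number ω(G) = 2 (lower bound: χ ≥ ω).
Odd cycle [1, 8, 4, 3, 9, 5, 10] needs 3 colors (χ ≥ 3).
The coloring below uses 3 colors, so χ(G) = 3.
A valid 3-coloring: color 1: [1, 2, 4, 5, 6]; color 2: [3, 7, 8, 10, 11]; color 3: [9].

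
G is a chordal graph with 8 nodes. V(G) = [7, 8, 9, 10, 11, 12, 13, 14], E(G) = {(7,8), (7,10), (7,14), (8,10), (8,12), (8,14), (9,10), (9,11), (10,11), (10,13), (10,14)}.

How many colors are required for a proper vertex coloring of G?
χ(G) = 4

Clique number ω(G) = 4 (lower bound: χ ≥ ω).
The clique on [7, 8, 10, 14] has size 4, forcing χ ≥ 4, and the coloring below uses 4 colors, so χ(G) = 4.
A valid 4-coloring: color 1: [10, 12]; color 2: [8, 11, 13]; color 3: [9, 14]; color 4: [7].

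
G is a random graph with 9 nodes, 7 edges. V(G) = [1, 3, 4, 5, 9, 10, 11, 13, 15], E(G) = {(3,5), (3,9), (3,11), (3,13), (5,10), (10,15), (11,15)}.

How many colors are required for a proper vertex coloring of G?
χ(G) = 3

Clique number ω(G) = 2 (lower bound: χ ≥ ω).
Odd cycle [10, 15, 11, 3, 5] needs 3 colors (χ ≥ 3).
The coloring below uses 3 colors, so χ(G) = 3.
A valid 3-coloring: color 1: [1, 3, 4, 15]; color 2: [5, 9, 11, 13]; color 3: [10].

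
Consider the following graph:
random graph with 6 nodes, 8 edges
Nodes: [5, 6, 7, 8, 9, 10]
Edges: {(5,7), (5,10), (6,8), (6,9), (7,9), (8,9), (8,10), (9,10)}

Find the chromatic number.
Clique number ω(G) = 3 (lower bound: χ ≥ ω).
The clique on [8, 9, 10] has size 3, forcing χ ≥ 3, and the coloring below uses 3 colors, so χ(G) = 3.
A valid 3-coloring: color 1: [5, 9]; color 2: [6, 7, 10]; color 3: [8].

χ(G) = 3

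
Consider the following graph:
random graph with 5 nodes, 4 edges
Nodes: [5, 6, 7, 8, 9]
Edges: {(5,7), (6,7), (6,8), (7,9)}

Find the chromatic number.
Clique number ω(G) = 2 (lower bound: χ ≥ ω).
The graph is bipartite (no odd cycle), so 2 colors suffice: χ(G) = 2.
A valid 2-coloring: color 1: [7, 8]; color 2: [5, 6, 9].

χ(G) = 2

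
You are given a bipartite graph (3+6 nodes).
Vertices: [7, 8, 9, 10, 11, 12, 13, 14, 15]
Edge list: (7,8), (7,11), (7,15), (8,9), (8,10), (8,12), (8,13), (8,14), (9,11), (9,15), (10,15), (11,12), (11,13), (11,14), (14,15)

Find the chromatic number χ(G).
χ(G) = 2

Clique number ω(G) = 2 (lower bound: χ ≥ ω).
The graph is bipartite (no odd cycle), so 2 colors suffice: χ(G) = 2.
A valid 2-coloring: color 1: [8, 11, 15]; color 2: [7, 9, 10, 12, 13, 14].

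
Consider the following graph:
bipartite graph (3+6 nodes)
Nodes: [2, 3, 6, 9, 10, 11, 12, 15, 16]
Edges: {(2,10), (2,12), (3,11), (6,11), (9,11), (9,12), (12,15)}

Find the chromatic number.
Clique number ω(G) = 2 (lower bound: χ ≥ ω).
The graph is bipartite (no odd cycle), so 2 colors suffice: χ(G) = 2.
A valid 2-coloring: color 1: [10, 11, 12, 16]; color 2: [2, 3, 6, 9, 15].

χ(G) = 2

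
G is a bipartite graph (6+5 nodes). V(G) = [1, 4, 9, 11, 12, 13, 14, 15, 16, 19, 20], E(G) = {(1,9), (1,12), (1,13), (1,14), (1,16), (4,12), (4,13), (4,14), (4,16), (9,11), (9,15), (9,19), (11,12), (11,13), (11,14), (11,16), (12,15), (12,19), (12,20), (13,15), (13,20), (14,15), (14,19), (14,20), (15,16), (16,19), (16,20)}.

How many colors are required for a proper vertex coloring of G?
χ(G) = 2

Clique number ω(G) = 2 (lower bound: χ ≥ ω).
The graph is bipartite (no odd cycle), so 2 colors suffice: χ(G) = 2.
A valid 2-coloring: color 1: [9, 12, 13, 14, 16]; color 2: [1, 4, 11, 15, 19, 20].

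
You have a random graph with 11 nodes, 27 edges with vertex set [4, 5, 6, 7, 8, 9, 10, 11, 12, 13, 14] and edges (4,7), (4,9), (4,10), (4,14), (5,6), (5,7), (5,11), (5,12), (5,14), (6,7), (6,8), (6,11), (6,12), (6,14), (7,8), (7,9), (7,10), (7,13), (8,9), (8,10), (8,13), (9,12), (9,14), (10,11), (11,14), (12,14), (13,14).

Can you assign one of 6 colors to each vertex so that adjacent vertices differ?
A valid 6-coloring: color 1: [7, 14]; color 2: [6, 9, 10, 13]; color 3: [4, 5, 8]; color 4: [11, 12].
(χ(G) = 4 ≤ 6.)

Yes, G is 6-colorable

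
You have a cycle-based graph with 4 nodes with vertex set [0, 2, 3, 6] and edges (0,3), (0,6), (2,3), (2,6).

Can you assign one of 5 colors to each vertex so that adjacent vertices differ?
A valid 5-coloring: color 1: [0, 2]; color 2: [3, 6].
(χ(G) = 2 ≤ 5.)

Yes, G is 5-colorable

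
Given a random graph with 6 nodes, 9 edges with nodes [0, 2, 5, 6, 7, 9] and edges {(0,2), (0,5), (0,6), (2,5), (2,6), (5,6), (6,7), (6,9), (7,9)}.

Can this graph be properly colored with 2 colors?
The clique on vertices [0, 2, 5, 6] has size 4 > 2, so it alone needs 4 colors.

No, G is not 2-colorable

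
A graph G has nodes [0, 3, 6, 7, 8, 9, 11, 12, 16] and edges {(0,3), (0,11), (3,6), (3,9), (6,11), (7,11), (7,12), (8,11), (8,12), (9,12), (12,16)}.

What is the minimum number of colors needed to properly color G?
Clique number ω(G) = 2 (lower bound: χ ≥ ω).
The graph is bipartite (no odd cycle), so 2 colors suffice: χ(G) = 2.
A valid 2-coloring: color 1: [3, 11, 12]; color 2: [0, 6, 7, 8, 9, 16].

χ(G) = 2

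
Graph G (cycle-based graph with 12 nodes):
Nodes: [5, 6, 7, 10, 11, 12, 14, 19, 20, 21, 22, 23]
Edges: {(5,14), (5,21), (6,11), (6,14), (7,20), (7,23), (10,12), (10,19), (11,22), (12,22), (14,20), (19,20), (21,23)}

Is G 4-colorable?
Yes, G is 4-colorable

A valid 4-coloring: color 1: [7, 11, 12, 14, 19, 21]; color 2: [5, 6, 10, 20, 22, 23].
(χ(G) = 2 ≤ 4.)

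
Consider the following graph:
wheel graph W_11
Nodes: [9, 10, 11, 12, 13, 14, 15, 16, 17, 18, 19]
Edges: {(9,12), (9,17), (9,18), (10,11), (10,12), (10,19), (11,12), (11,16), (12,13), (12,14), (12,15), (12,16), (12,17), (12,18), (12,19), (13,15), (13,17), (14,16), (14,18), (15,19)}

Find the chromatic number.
χ(G) = 3

Clique number ω(G) = 3 (lower bound: χ ≥ ω).
The clique on [9, 12, 17] has size 3, forcing χ ≥ 3, and the coloring below uses 3 colors, so χ(G) = 3.
A valid 3-coloring: color 1: [12]; color 2: [10, 15, 16, 17, 18]; color 3: [9, 11, 13, 14, 19].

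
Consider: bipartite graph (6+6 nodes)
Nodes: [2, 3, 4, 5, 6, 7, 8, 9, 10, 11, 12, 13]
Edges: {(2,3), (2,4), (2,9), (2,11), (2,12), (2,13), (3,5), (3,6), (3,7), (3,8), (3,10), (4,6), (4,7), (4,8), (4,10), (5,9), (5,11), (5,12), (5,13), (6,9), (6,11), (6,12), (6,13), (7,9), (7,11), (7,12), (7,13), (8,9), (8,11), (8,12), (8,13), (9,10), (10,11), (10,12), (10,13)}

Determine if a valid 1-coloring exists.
No, G is not 1-colorable

Edge (2,3) forces its endpoints to differ, so 1 color is not enough.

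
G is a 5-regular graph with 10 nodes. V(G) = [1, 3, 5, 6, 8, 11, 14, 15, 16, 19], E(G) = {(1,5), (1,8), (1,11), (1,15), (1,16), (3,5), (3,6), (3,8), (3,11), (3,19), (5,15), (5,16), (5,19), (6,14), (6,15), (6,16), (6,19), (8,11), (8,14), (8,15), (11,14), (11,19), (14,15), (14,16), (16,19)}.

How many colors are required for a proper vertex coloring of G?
χ(G) = 4

Clique number ω(G) = 3 (lower bound: χ ≥ ω).
Suppose a proper 3-coloring c exists. The clique [1, 5, 15] takes 3 distinct colors; by symmetry let c(1) = 1, c(5) = 2, c(15) = 3.
- Vertex 8: neighbors [1, 15] already have colors [1, 3] ⇒ c(8) = 2.
- Vertex 11: neighbors [1, 8] already have colors [1, 2] ⇒ c(11) = 3.
- Vertex 16: neighbors [1, 5] already have colors [1, 2] ⇒ c(16) = 3.
- Vertex 3: neighbors [5, 11] already have colors [2, 3] ⇒ c(3) = 1.
- Vertex 19: neighbors [3, 5, 11] already have colors [1, 2, 3] — all 3 colors blocked. Contradiction.
The forced assignments end in a contradiction, so G has no proper 3-coloring (χ ≥ 4).
The coloring below uses 4 colors, so χ(G) = 4.
A valid 4-coloring: color 1: [5, 6, 8]; color 2: [3, 15, 16]; color 3: [1, 14, 19]; color 4: [11].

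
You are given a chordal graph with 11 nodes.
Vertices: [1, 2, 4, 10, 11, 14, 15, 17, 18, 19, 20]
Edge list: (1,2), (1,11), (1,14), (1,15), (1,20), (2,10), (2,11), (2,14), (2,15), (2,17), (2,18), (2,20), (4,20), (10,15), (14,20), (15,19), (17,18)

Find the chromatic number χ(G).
χ(G) = 4

Clique number ω(G) = 4 (lower bound: χ ≥ ω).
The clique on [1, 2, 14, 20] has size 4, forcing χ ≥ 4, and the coloring below uses 4 colors, so χ(G) = 4.
A valid 4-coloring: color 1: [2, 4, 19]; color 2: [1, 10, 17]; color 3: [11, 15, 18, 20]; color 4: [14].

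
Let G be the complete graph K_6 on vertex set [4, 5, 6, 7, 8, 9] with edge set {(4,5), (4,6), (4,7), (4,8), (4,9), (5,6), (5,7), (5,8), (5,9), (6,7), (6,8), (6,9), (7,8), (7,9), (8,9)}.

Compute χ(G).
χ(G) = 6

Clique number ω(G) = 6 (lower bound: χ ≥ ω).
The clique on [4, 5, 6, 7, 8, 9] has size 6, forcing χ ≥ 6, and the coloring below uses 6 colors, so χ(G) = 6.
A valid 6-coloring: color 1: [9]; color 2: [7]; color 3: [6]; color 4: [5]; color 5: [8]; color 6: [4].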